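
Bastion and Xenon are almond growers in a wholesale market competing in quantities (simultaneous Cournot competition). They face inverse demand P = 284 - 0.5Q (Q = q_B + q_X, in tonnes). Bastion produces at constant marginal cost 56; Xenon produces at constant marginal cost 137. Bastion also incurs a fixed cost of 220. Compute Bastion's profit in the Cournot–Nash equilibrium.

Bastion's profit: π_B = (284 - 0.5Q)q_B - (56q_B). Setting ∂π_B/∂q_B = 0: 228 - q_B - (1/2)(q_X) = 0.
Xenon's profit: π_X = (284 - 0.5Q)q_X - (137q_X). Setting ∂π_X/∂q_X = 0: 147 - q_X - (1/2)(q_B) = 0.
Rearranging gives the reaction functions q_B = (228 - (1/2)q_X) and q_X = (147 - (1/2)q_B).
Substituting one into the other gives q_B = 206 and q_X = 44.
Price P = 284 - (1/2)·250 = 159.
Bastion's profit: (159 - 56)·206 - 220 = 20998.

20998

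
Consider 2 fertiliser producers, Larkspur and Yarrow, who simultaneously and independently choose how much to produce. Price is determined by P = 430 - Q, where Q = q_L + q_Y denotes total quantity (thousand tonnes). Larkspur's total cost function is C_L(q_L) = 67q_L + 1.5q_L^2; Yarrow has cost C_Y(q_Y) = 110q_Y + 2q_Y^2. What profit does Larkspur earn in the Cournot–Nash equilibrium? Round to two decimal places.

10262.08

Larkspur's profit: π_L = (430 - Q)q_L - (67q_L + (3/2)q_L²). Setting ∂π_L/∂q_L = 0: 363 - 5q_L - (q_Y) = 0.
Yarrow's first-order condition: 320 - 6q_Y - (q_L) = 0.
Best responses: q_L = (363 - q_Y)/5, q_Y = (320 - q_L)/6.
Solving the pair: q_L = 1858/29, q_Y = 1237/29.
Price P = 430 - 106.7241 = 323.2759.
Larkspur's profit: 323.2759·(1858/29) - 67·(1858/29) - (3/2)(1858/29)² = 10262.0809.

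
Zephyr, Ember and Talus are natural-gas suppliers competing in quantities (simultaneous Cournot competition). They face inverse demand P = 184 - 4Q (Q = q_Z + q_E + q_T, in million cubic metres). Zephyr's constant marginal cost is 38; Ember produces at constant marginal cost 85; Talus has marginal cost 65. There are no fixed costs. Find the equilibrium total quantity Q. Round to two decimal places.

Zephyr's profit: π_Z = (184 - 4Q)q_Z - (38q_Z). Setting ∂π_Z/∂q_Z = 0: 146 - 8q_Z - 4(q_E + q_T) = 0.
Ember's first-order condition: 99 - 8q_E - 4(q_Z + q_T) = 0.
Talus's profit: π_T = (184 - 4Q)q_T - (65q_T). Setting ∂π_T/∂q_T = 0: 119 - 8q_T - 4(q_Z + q_E) = 0.
Adding the 3 first-order conditions: 364 − 16Q = 0, so Q = 91/4.
Back-substituting: q_Z = (146 − 91)/4 = 55/4, q_E = (99 − 91)/4 = 2, q_T = (119 − 91)/4 = 7.
Total output Q = 55/4 + 2 + 7 = 91/4.

22.75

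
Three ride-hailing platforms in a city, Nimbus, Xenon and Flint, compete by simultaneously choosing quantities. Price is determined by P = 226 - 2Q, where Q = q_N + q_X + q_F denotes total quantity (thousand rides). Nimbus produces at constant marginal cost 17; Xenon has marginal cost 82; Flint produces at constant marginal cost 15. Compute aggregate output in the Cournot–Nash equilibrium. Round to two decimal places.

70.50

Nimbus's profit: π_N = (226 - 2Q)q_N - (17q_N). Setting ∂π_N/∂q_N = 0: 209 - 4q_N - 2(q_X + q_F) = 0.
Xenon's first-order condition: 144 - 4q_X - 2(q_N + q_F) = 0.
Flint's profit: π_F = (226 - 2Q)q_F - (15q_F). Setting ∂π_F/∂q_F = 0: 211 - 4q_F - 2(q_N + q_X) = 0.
Summing all 3 equations gives 564 − 8Q = 0, hence Q = 141/2.
Back-substituting: q_N = (209 − 141)/2 = 34, q_X = (144 − 141)/2 = 3/2, q_F = (211 − 141)/2 = 35.
Total output Q = 34 + 3/2 + 35 = 141/2.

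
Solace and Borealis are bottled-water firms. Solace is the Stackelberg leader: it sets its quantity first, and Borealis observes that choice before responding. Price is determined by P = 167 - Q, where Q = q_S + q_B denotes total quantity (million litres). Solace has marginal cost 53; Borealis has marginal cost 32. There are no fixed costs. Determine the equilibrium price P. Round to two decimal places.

76.25

Solve by backward induction. Given q_S, the follower Borealis maximises π_B = (167 - q_S - q_B)q_B - 32q_B.
Setting the follower's marginal profit to zero, 135 - q_S - 2q_B = 0, i.e. q_B = (135 - q_S)/2.
The leader anticipates this reaction. Substituting into P = 167 - Q gives P = 199/2 - (1/2)q_S, so π_S = (199/2 - (1/2)q_S)q_S - 53q_S.
The leader's first-order condition 93/2 - q_S = 0 yields q_S = 93/2.
Then q_B = (135 - 93/2)/2 = 177/4.
Total output Q = 363/4, so price P = 167 - 363/4 = 305/4.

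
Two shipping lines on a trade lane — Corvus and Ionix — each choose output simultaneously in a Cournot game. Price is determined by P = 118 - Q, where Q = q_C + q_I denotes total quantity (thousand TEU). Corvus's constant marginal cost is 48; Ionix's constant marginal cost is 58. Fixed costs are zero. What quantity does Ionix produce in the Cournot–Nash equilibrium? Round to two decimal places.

Corvus's profit: π_C = (118 - Q)q_C - (48q_C). Setting ∂π_C/∂q_C = 0: 70 - 2q_C - (q_I) = 0.
Ionix's first-order condition: 60 - 2q_I - (q_C) = 0.
Best responses: q_C = (70 - q_I)/2, q_I = (60 - q_C)/2.
Solving the pair: q_C = 80/3, q_I = 50/3.

16.67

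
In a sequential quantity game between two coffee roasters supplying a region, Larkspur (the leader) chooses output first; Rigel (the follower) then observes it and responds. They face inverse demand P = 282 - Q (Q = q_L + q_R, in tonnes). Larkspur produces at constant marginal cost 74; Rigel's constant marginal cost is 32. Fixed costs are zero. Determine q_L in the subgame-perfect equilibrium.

83

The follower Rigel best-responds to any q_L: π_R = (282 - Q)q_R - 32q_R.
Follower FOC: 250 - q_L - 2q_R = 0, so q_R(q_L) = (250 - q_L)/2.
The leader anticipates this reaction. Substituting into P = 282 - Q gives P = 157 - (1/2)q_L, so π_L = (157 - (1/2)q_L)q_L - 74q_L.
The leader's first-order condition 83 - q_L = 0 yields q_L = 83.
Then q_R = (250 - 83)/2 = 167/2.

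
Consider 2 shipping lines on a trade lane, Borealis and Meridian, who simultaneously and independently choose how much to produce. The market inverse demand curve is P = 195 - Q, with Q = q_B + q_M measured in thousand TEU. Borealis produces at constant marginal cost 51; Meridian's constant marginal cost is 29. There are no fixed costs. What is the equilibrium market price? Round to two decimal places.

Borealis's profit: π_B = (195 - Q)q_B - (51q_B). Setting ∂π_B/∂q_B = 0: 144 - 2q_B - (q_M) = 0.
Meridian's first-order condition: 166 - 2q_M - (q_B) = 0.
So q_B = (144 - q_M)/2 and q_M = (166 - q_B)/2.
Substituting one into the other gives q_B = 122/3 and q_M = 188/3.
Total output Q = 310/3, so price P = 195 - 310/3 = 275/3.

91.67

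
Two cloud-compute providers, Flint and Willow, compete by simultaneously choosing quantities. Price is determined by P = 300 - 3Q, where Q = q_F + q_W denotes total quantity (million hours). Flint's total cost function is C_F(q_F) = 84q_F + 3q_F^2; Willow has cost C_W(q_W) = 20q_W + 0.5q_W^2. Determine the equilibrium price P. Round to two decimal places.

Flint's profit: π_F = (300 - 3Q)q_F - (84q_F + 3q_F²). Setting ∂π_F/∂q_F = 0: 216 - 12q_F - 3(q_W) = 0.
Willow's first-order condition: 280 - 7q_W - 3(q_F) = 0.
Rearranging gives the reaction functions q_F = (216 - 3q_W)/12 and q_W = (280 - 3q_F)/7.
Solving the pair: q_F = 224/25, q_W = 904/25.
Total output Q = 1128/25, so price P = 300 - 3·(1128/25) = 164.6400.

164.64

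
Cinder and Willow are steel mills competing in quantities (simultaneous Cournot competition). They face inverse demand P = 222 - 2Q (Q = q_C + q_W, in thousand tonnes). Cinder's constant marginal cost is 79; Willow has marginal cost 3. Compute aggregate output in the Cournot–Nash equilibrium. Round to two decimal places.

60.33

Cinder's profit: π_C = (222 - 2Q)q_C - (79q_C). Setting ∂π_C/∂q_C = 0: 143 - 4q_C - 2(q_W) = 0.
Willow's profit: π_W = (222 - 2Q)q_W - (3q_W). Setting ∂π_W/∂q_W = 0: 219 - 4q_W - 2(q_C) = 0.
Rearranging gives the reaction functions q_C = (143 - 2q_W)/4 and q_W = (219 - 2q_C)/4.
Solving the pair: q_C = 67/6, q_W = 295/6.
Total output Q = 67/6 + 295/6 = 181/3.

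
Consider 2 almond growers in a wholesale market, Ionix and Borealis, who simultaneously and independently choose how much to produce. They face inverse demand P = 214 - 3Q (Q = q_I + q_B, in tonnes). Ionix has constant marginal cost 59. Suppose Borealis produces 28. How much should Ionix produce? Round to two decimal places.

11.83

With the rival's output fixed at 28, Ionix's profit is π_I = (214 - 3·28 - 3q_I)q_I - (59q_I) = (130 - 3q_I)q_I - (59q_I).
∂π_I/∂q_I = 71 - 6q_I = 0, so q_I = 71/6.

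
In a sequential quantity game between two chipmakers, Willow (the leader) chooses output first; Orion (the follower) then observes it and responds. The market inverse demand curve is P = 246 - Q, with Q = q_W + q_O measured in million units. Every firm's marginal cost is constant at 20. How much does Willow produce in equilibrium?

The follower Orion best-responds to any q_W: π_O = (246 - Q)q_O - 20q_O.
Setting the follower's marginal profit to zero, 226 - q_W - 2q_O = 0, i.e. q_O = (226 - q_W)/2.
The leader anticipates this reaction. Substituting into P = 246 - Q gives P = 133 - (1/2)q_W, so π_W = (133 - (1/2)q_W)q_W - 20q_W.
The leader's first-order condition 113 - q_W = 0 yields q_W = 113.
Then q_O = (226 - 113)/2 = 113/2.

113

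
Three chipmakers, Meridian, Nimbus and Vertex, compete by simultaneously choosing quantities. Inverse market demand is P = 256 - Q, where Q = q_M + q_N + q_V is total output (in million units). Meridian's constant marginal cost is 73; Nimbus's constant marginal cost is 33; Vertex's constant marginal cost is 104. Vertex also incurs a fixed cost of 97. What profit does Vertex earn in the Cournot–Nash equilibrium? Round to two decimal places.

Meridian's profit: π_M = (256 - Q)q_M - (73q_M). Setting ∂π_M/∂q_M = 0: 183 - 2q_M - (q_N + q_V) = 0.
Nimbus's first-order condition: 223 - 2q_N - (q_M + q_V) = 0.
Vertex's first-order condition: 152 - 2q_V - (q_M + q_N) = 0.
Summing all 3 equations gives 558 − 4Q = 0, hence Q = 279/2.
Back-substituting: q_M = (183 − 279/2) = 87/2, q_N = (223 − 279/2) = 167/2, q_V = (152 − 279/2) = 25/2.
Price P = 256 - 279/2 = 233/2.
Vertex's profit: (233/2 - 104)·(25/2) - 97 = 237/4.

59.25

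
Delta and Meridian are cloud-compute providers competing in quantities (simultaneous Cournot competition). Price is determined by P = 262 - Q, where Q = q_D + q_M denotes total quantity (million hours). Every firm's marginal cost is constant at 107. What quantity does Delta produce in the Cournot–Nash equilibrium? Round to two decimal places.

A representative firm's profit is π_i = q_i(262 - Q) - 107q_i.
First-order condition (treating rivals' output as given): 155 - 2q_i - q_j = 0.
With identical firms every q_j equals q_i, so q_j = q_i and 155 = 3q_i, giving q_i = 155/3.

51.67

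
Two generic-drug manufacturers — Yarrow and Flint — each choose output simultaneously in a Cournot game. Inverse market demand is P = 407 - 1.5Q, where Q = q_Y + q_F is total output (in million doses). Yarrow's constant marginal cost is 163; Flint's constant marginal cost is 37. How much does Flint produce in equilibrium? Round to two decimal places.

110.22

Yarrow's profit: π_Y = (407 - 1.5Q)q_Y - (163q_Y). Setting ∂π_Y/∂q_Y = 0: 244 - 3q_Y - (3/2)(q_F) = 0.
Flint's profit: π_F = (407 - 1.5Q)q_F - (37q_F). Setting ∂π_F/∂q_F = 0: 370 - 3q_F - (3/2)(q_Y) = 0.
Best responses: q_Y = (244 - (3/2)q_F)/3, q_F = (370 - (3/2)q_Y)/3.
Solving the pair: q_Y = 236/9, q_F = 992/9.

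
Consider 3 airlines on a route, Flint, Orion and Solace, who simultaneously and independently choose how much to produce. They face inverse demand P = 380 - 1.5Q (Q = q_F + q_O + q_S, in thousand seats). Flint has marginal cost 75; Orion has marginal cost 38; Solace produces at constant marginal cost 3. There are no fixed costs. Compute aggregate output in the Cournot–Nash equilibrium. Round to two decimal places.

Flint's profit: π_F = (380 - 1.5Q)q_F - (75q_F). Setting ∂π_F/∂q_F = 0: 305 - 3q_F - (3/2)(q_O + q_S) = 0.
Orion's first-order condition: 342 - 3q_O - (3/2)(q_F + q_S) = 0.
Solace's profit: π_S = (380 - 1.5Q)q_S - (3q_S). Setting ∂π_S/∂q_S = 0: 377 - 3q_S - (3/2)(q_F + q_O) = 0.
Summing all 3 equations gives 1024 − 6Q = 0, hence Q = 512/3.
Back-substituting: q_F = (305 − 256)/(3/2) = 98/3, q_O = (342 − 256)/(3/2) = 172/3, q_S = (377 − 256)/(3/2) = 242/3.
Total output Q = 98/3 + 172/3 + 242/3 = 512/3.

170.67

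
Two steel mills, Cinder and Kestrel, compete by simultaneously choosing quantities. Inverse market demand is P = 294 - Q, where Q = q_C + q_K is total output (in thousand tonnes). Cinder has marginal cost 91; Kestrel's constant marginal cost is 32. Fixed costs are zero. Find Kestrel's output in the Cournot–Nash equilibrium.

107

Cinder's profit: π_C = (294 - Q)q_C - (91q_C). Setting ∂π_C/∂q_C = 0: 203 - 2q_C - (q_K) = 0.
Kestrel's profit: π_K = (294 - Q)q_K - (32q_K). Setting ∂π_K/∂q_K = 0: 262 - 2q_K - (q_C) = 0.
Rearranging gives the reaction functions q_C = (203 - q_K)/2 and q_K = (262 - q_C)/2.
Solving the pair: q_C = 48, q_K = 107.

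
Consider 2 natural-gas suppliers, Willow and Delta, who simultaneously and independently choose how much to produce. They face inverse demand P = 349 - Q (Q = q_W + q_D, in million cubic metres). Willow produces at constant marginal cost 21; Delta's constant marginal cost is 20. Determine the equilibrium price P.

Willow's profit: π_W = (349 - Q)q_W - (21q_W). Setting ∂π_W/∂q_W = 0: 328 - 2q_W - (q_D) = 0.
Delta's profit: π_D = (349 - Q)q_D - (20q_D). Setting ∂π_D/∂q_D = 0: 329 - 2q_D - (q_W) = 0.
Rearranging gives the reaction functions q_W = (328 - q_D)/2 and q_D = (329 - q_W)/2.
Solving the pair: q_W = 109, q_D = 110.
Total output Q = 219, so price P = 349 - 219 = 130.

130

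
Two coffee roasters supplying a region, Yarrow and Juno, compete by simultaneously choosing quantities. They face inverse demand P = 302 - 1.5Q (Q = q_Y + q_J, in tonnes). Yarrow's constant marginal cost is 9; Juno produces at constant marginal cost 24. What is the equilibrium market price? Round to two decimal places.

111.67

Yarrow's profit: π_Y = (302 - 1.5Q)q_Y - (9q_Y). Setting ∂π_Y/∂q_Y = 0: 293 - 3q_Y - (3/2)(q_J) = 0.
Juno's profit: π_J = (302 - 1.5Q)q_J - (24q_J). Setting ∂π_J/∂q_J = 0: 278 - 3q_J - (3/2)(q_Y) = 0.
So q_Y = (293 - (3/2)q_J)/3 and q_J = (278 - (3/2)q_Y)/3.
Substituting one into the other gives q_Y = 616/9 and q_J = 526/9.
Total output Q = 1142/9, so price P = 302 - (3/2)·(1142/9) = 335/3.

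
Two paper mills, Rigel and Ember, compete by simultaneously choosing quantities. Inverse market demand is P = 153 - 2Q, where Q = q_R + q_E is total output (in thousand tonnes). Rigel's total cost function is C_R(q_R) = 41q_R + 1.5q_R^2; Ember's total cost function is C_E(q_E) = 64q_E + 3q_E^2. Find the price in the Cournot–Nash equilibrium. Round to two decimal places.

112.36

Rigel's profit: π_R = (153 - 2Q)q_R - (41q_R + (3/2)q_R²). Setting ∂π_R/∂q_R = 0: 112 - 7q_R - 2(q_E) = 0.
Ember's first-order condition: 89 - 10q_E - 2(q_R) = 0.
Best responses: q_R = (112 - 2q_E)/7, q_E = (89 - 2q_R)/10.
Solving the pair: q_R = 157/11, q_E = 133/22.
Total output Q = 447/22, so price P = 153 - 2·(447/22) = 1236/11.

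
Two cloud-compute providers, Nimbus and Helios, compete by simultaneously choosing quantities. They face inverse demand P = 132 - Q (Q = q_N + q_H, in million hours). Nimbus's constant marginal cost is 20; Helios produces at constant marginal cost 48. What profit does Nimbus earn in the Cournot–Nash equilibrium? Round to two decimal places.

Nimbus's profit: π_N = (132 - Q)q_N - (20q_N). Setting ∂π_N/∂q_N = 0: 112 - 2q_N - (q_H) = 0.
Helios's profit: π_H = (132 - Q)q_H - (48q_H). Setting ∂π_H/∂q_H = 0: 84 - 2q_H - (q_N) = 0.
Best responses: q_N = (112 - q_H)/2, q_H = (84 - q_N)/2.
Solving the pair: q_N = 140/3, q_H = 56/3.
Price P = 132 - 196/3 = 200/3.
Nimbus's profit: (200/3 - 20)·(140/3) = 2177.7778.

2177.78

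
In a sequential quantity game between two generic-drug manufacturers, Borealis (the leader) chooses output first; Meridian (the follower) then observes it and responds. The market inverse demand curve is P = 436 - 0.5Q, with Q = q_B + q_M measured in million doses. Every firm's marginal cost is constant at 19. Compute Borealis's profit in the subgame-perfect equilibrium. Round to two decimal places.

43472.25

The follower Meridian best-responds to any q_B: π_M = (436 - 0.5Q)q_M - 19q_M.
Setting the follower's marginal profit to zero, 417 - (1/2)q_B - q_M = 0, i.e. q_M = (417 - (1/2)q_B).
The leader anticipates this reaction. Substituting into P = 436 - 0.5Q gives P = 455/2 - (1/4)q_B, so π_B = (455/2 - (1/4)q_B)q_B - 19q_B.
Leader FOC: 417/2 - (1/2)q_B = 0, so q_B = 417.
Then q_M = (417 - (1/2)·417) = 417/2.
Price P = 436 - (1/2)·(1251/2) = 493/4.
Borealis's profit: (493/4 - 19)·417 = 43472.2500.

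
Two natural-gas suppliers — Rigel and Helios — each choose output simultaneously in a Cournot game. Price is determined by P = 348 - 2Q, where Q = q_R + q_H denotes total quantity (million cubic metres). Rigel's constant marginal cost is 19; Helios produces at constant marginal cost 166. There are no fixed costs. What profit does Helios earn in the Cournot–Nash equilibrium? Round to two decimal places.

Rigel's profit: π_R = (348 - 2Q)q_R - (19q_R). Setting ∂π_R/∂q_R = 0: 329 - 4q_R - 2(q_H) = 0.
Helios's profit: π_H = (348 - 2Q)q_H - (166q_H). Setting ∂π_H/∂q_H = 0: 182 - 4q_H - 2(q_R) = 0.
Best responses: q_R = (329 - 2q_H)/4, q_H = (182 - 2q_R)/4.
Solving the pair: q_R = 238/3, q_H = 35/6.
Price P = 348 - 2·(511/6) = 533/3.
Helios's profit: (533/3 - 166)·(35/6) = 1225/18.

68.06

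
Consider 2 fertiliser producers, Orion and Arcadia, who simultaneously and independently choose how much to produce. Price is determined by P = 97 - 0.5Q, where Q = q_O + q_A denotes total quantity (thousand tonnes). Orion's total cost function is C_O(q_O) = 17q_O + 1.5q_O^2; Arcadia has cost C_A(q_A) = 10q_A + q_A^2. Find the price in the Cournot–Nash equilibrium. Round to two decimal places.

75.53

Orion's profit: π_O = (97 - 0.5Q)q_O - (17q_O + (3/2)q_O²). Setting ∂π_O/∂q_O = 0: 80 - 4q_O - (1/2)(q_A) = 0.
Arcadia's first-order condition: 87 - 3q_A - (1/2)(q_O) = 0.
Rearranging gives the reaction functions q_O = (80 - (1/2)q_A)/4 and q_A = (87 - (1/2)q_O)/3.
Substituting one into the other gives q_O = 786/47 and q_A = 1232/47.
Total output Q = 42.9362, so price P = 97 - (1/2)·42.9362 = 75.5319.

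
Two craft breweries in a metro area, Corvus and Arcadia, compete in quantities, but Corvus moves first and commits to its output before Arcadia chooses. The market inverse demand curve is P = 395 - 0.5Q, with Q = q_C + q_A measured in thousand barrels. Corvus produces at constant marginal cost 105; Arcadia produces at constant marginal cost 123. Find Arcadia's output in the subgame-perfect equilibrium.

Solve by backward induction. Given q_C, the follower Arcadia maximises π_A = (395 - (1/2)q_C - (1/2)q_A)q_A - 123q_A.
Follower FOC: 272 - (1/2)q_C - q_A = 0, so q_A(q_C) = (272 - (1/2)q_C).
The leader anticipates this reaction. Substituting into P = 395 - 0.5Q gives P = 259 - (1/4)q_C, so π_C = (259 - (1/4)q_C)q_C - 105q_C.
Leader FOC: 154 - (1/2)q_C = 0, so q_C = 308.
Then q_A = (272 - (1/2)·308) = 118.

118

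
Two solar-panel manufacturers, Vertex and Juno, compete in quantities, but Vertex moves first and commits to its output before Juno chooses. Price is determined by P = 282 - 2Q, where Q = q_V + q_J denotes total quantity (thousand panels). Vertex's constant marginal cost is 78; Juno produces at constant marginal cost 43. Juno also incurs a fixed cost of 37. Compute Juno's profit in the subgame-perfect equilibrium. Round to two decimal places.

2946.78

The follower Juno best-responds to any q_V: π_J = (282 - 2Q)q_J - 43q_J.
Setting the follower's marginal profit to zero, 239 - 2q_V - 4q_J = 0, i.e. q_J = (239 - 2q_V)/4.
The leader anticipates this reaction. Substituting into P = 282 - 2Q gives P = 325/2 - q_V, so π_V = (325/2 - q_V)q_V - 78q_V.
Maximising: ∂π_V/∂q_V = 169/2 - 2q_V = 0, giving q_V = 169/4.
Then q_J = (239 - 2·(169/4))/4 = 309/8.
Price P = 282 - 2·(647/8) = 481/4.
Juno's profit: (481/4 - 43)·(309/8) - 37 = 2946.7813.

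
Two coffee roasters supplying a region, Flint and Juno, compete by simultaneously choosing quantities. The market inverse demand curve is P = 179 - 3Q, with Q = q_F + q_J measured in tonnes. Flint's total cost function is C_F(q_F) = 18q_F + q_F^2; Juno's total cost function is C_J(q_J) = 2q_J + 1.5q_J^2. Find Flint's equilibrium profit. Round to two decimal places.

Flint's profit: π_F = (179 - 3Q)q_F - (18q_F + q_F²). Setting ∂π_F/∂q_F = 0: 161 - 8q_F - 3(q_J) = 0.
Juno's first-order condition: 177 - 9q_J - 3(q_F) = 0.
So q_F = (161 - 3q_J)/8 and q_J = (177 - 3q_F)/9.
Solving the pair: q_F = 102/7, q_J = 311/21.
Price P = 179 - 3·(617/21) = 636/7.
Flint's profit: (636/7)·(102/7) - 18·(102/7) - (102/7)² = 849.3061.

849.31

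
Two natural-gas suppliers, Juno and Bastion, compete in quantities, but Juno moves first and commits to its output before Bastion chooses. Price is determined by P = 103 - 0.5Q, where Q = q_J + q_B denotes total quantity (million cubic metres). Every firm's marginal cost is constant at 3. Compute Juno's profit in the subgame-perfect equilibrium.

2500

Solve by backward induction. Given q_J, the follower Bastion maximises π_B = (103 - (1/2)q_J - (1/2)q_B)q_B - 3q_B.
Setting the follower's marginal profit to zero, 100 - (1/2)q_J - q_B = 0, i.e. q_B = (100 - (1/2)q_J).
The leader anticipates this reaction. Substituting into P = 103 - 0.5Q gives P = 53 - (1/4)q_J, so π_J = (53 - (1/4)q_J)q_J - 3q_J.
The leader's first-order condition 50 - (1/2)q_J = 0 yields q_J = 100.
Then q_B = (100 - (1/2)·100) = 50.
Price P = 103 - (1/2)·150 = 28.
Juno's profit: (28 - 3)·100 = 2500.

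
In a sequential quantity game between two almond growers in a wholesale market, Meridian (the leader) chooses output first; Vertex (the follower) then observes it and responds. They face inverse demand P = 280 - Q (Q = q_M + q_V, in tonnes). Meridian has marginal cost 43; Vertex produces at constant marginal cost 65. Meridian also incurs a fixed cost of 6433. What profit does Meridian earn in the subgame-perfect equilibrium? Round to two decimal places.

Solve by backward induction. Given q_M, the follower Vertex maximises π_V = (280 - q_M - q_V)q_V - 65q_V.
Follower FOC: 215 - q_M - 2q_V = 0, so q_V(q_M) = (215 - q_M)/2.
The leader anticipates this reaction. Substituting into P = 280 - Q gives P = 345/2 - (1/2)q_M, so π_M = (345/2 - (1/2)q_M)q_M - 43q_M.
Leader FOC: 259/2 - q_M = 0, so q_M = 259/2.
Then q_V = (215 - 259/2)/2 = 171/4.
Price P = 280 - 689/4 = 431/4.
Meridian's profit: (431/4 - 43)·(259/2) - 6433 = 1952.1250.

1952.13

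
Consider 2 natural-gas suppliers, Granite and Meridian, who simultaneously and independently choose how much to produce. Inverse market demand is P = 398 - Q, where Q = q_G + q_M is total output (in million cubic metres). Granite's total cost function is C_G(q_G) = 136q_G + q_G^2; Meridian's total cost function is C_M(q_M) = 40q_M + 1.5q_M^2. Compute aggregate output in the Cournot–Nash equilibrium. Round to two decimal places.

111.68

Granite's profit: π_G = (398 - Q)q_G - (136q_G + q_G²). Setting ∂π_G/∂q_G = 0: 262 - 4q_G - (q_M) = 0.
Meridian's profit: π_M = (398 - Q)q_M - (40q_M + (3/2)q_M²). Setting ∂π_M/∂q_M = 0: 358 - 5q_M - (q_G) = 0.
Rearranging gives the reaction functions q_G = (262 - q_M)/4 and q_M = (358 - q_G)/5.
Solving the pair: q_G = 952/19, q_M = 1170/19.
Total output Q = 952/19 + 1170/19 = 111.6842.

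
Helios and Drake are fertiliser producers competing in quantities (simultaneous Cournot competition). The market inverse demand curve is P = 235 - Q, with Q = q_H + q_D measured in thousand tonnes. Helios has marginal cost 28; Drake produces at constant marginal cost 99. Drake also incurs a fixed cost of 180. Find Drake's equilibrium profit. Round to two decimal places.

289.44

Helios's profit: π_H = (235 - Q)q_H - (28q_H). Setting ∂π_H/∂q_H = 0: 207 - 2q_H - (q_D) = 0.
Drake's first-order condition: 136 - 2q_D - (q_H) = 0.
So q_H = (207 - q_D)/2 and q_D = (136 - q_H)/2.
Substituting one into the other gives q_H = 278/3 and q_D = 65/3.
Price P = 235 - 343/3 = 362/3.
Drake's profit: (362/3 - 99)·(65/3) - 180 = 289.4444.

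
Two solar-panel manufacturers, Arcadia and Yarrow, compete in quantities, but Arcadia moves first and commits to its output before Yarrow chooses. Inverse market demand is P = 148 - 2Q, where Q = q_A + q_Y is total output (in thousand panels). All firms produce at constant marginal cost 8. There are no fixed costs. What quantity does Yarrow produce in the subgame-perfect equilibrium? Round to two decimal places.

Solve by backward induction. Given q_A, the follower Yarrow maximises π_Y = (148 - 2q_A - 2q_Y)q_Y - 8q_Y.
∂π_Y/∂q_Y = 140 - 2q_A - 4q_Y = 0 gives the reaction function q_Y = (140 - 2q_A)/4.
Arcadia substitutes q_Y(q_A) into its own profit: π_A = q_A(148 - 2q_A - (140 - 2q_A)/2) - 8q_A = (78 - q_A)q_A - 8q_A.
The leader's first-order condition 70 - 2q_A = 0 yields q_A = 35.
Then q_Y = (140 - 2·35)/4 = 35/2.

17.50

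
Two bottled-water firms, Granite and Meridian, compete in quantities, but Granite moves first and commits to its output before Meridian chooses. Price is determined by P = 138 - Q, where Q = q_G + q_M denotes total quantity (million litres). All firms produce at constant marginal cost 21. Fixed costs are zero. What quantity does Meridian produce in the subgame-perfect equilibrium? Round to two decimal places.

The follower Meridian best-responds to any q_G: π_M = (138 - Q)q_M - 21q_M.
Follower FOC: 117 - q_G - 2q_M = 0, so q_M(q_G) = (117 - q_G)/2.
Granite substitutes q_M(q_G) into its own profit: π_G = q_G(138 - q_G - (117 - q_G)/2) - 21q_G = (159/2 - (1/2)q_G)q_G - 21q_G.
Leader FOC: 117/2 - q_G = 0, so q_G = 117/2.
Then q_M = (117 - 117/2)/2 = 117/4.

29.25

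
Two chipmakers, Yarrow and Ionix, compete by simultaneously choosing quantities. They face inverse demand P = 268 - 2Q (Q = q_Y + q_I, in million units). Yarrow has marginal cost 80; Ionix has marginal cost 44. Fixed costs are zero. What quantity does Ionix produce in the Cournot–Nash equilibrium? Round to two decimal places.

43.33

Yarrow's profit: π_Y = (268 - 2Q)q_Y - (80q_Y). Setting ∂π_Y/∂q_Y = 0: 188 - 4q_Y - 2(q_I) = 0.
Ionix's profit: π_I = (268 - 2Q)q_I - (44q_I). Setting ∂π_I/∂q_I = 0: 224 - 4q_I - 2(q_Y) = 0.
Best responses: q_Y = (188 - 2q_I)/4, q_I = (224 - 2q_Y)/4.
Solving the pair: q_Y = 76/3, q_I = 130/3.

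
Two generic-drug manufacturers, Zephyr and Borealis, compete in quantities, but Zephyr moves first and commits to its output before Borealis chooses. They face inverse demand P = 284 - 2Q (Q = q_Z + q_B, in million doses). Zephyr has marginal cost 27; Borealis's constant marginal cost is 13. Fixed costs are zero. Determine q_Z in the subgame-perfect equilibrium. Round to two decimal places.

60.75

The follower Borealis best-responds to any q_Z: π_B = (284 - 2Q)q_B - 13q_B.
Follower FOC: 271 - 2q_Z - 4q_B = 0, so q_B(q_Z) = (271 - 2q_Z)/4.
Zephyr substitutes q_B(q_Z) into its own profit: π_Z = q_Z(284 - 2q_Z - (271 - 2q_Z)/2) - 27q_Z = (297/2 - q_Z)q_Z - 27q_Z.
The leader's first-order condition 243/2 - 2q_Z = 0 yields q_Z = 243/4.
Then q_B = (271 - 2·(243/4))/4 = 299/8.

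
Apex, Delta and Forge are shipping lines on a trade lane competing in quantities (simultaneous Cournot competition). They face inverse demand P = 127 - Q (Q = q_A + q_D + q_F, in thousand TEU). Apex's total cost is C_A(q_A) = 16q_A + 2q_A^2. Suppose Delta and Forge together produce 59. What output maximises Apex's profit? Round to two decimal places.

8.67

With rivals' combined output fixed at 59, Apex's profit is π_A = (127 - 59 - q_A)q_A - (16q_A + 2q_A²) = (68 - q_A)q_A - (16q_A + 2q_A²).
∂π_A/∂q_A = 52 - 6q_A = 0, so q_A = 26/3.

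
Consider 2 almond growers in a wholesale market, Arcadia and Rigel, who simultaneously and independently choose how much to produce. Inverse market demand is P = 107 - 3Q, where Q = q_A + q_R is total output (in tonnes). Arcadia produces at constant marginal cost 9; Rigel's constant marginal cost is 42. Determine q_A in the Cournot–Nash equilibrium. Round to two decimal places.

Arcadia's profit: π_A = (107 - 3Q)q_A - (9q_A). Setting ∂π_A/∂q_A = 0: 98 - 6q_A - 3(q_R) = 0.
Rigel's profit: π_R = (107 - 3Q)q_R - (42q_R). Setting ∂π_R/∂q_R = 0: 65 - 6q_R - 3(q_A) = 0.
Best responses: q_A = (98 - 3q_R)/6, q_R = (65 - 3q_A)/6.
Substituting one into the other gives q_A = 131/9 and q_R = 32/9.

14.56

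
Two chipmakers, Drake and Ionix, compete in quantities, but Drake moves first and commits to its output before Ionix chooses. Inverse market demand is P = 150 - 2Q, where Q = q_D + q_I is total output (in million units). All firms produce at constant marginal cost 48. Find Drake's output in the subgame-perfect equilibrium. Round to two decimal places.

Solve by backward induction. Given q_D, the follower Ionix maximises π_I = (150 - 2q_D - 2q_I)q_I - 48q_I.
Setting the follower's marginal profit to zero, 102 - 2q_D - 4q_I = 0, i.e. q_I = (102 - 2q_D)/4.
The leader anticipates this reaction. Substituting into P = 150 - 2Q gives P = 99 - q_D, so π_D = (99 - q_D)q_D - 48q_D.
The leader's first-order condition 51 - 2q_D = 0 yields q_D = 51/2.
Then q_I = (102 - 2·(51/2))/4 = 51/4.

25.50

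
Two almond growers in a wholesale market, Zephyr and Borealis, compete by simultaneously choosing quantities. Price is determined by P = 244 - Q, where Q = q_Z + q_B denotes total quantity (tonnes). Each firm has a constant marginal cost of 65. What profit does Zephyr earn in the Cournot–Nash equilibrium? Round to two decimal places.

A representative firm's profit is π_i = q_i(244 - Q) - 65q_i.
Setting ∂π_i/∂q_i = 0 with rivals' quantities fixed: 179 - 2q_i - q_j = 0.
By symmetry each firm produces the same amount; substituting q_j = q_i yields q_i = 179/3.
Price P = 244 - 358/3 = 374/3.
Zephyr's profit: (374/3 - 65)·(179/3) = 3560.1111.

3560.11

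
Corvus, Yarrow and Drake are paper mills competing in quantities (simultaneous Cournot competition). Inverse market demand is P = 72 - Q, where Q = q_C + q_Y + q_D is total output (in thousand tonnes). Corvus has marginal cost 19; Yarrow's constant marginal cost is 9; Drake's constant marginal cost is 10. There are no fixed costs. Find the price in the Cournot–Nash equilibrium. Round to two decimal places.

Corvus's profit: π_C = (72 - Q)q_C - (19q_C). Setting ∂π_C/∂q_C = 0: 53 - 2q_C - (q_Y + q_D) = 0.
Yarrow's profit: π_Y = (72 - Q)q_Y - (9q_Y). Setting ∂π_Y/∂q_Y = 0: 63 - 2q_Y - (q_C + q_D) = 0.
Drake's first-order condition: 62 - 2q_D - (q_C + q_Y) = 0.
Adding the 3 first-order conditions: 178 − 4Q = 0, so Q = 89/2.
Back-substituting: q_C = (53 − 89/2) = 17/2, q_Y = (63 − 89/2) = 37/2, q_D = (62 − 89/2) = 35/2.
Total output Q = 89/2, so price P = 72 - 89/2 = 55/2.

27.50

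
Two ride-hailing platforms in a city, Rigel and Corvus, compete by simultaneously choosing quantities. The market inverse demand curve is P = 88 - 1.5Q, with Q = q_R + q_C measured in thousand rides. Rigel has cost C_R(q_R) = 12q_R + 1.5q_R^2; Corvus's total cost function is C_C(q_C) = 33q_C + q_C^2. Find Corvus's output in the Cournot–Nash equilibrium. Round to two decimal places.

7.78

Rigel's profit: π_R = (88 - 1.5Q)q_R - (12q_R + (3/2)q_R²). Setting ∂π_R/∂q_R = 0: 76 - 6q_R - (3/2)(q_C) = 0.
Corvus's first-order condition: 55 - 5q_C - (3/2)(q_R) = 0.
So q_R = (76 - (3/2)q_C)/6 and q_C = (55 - (3/2)q_R)/5.
Solving the pair: q_R = 1190/111, q_C = 288/37.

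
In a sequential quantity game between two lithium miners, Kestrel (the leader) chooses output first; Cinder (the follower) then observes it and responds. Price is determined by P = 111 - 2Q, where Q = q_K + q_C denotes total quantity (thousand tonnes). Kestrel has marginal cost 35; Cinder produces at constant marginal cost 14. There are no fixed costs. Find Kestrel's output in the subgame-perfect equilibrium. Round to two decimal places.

The follower Cinder best-responds to any q_K: π_C = (111 - 2Q)q_C - 14q_C.
Setting the follower's marginal profit to zero, 97 - 2q_K - 4q_C = 0, i.e. q_C = (97 - 2q_K)/4.
The leader anticipates this reaction. Substituting into P = 111 - 2Q gives P = 125/2 - q_K, so π_K = (125/2 - q_K)q_K - 35q_K.
Maximising: ∂π_K/∂q_K = 55/2 - 2q_K = 0, giving q_K = 55/4.
Then q_C = (97 - 2·(55/4))/4 = 139/8.

13.75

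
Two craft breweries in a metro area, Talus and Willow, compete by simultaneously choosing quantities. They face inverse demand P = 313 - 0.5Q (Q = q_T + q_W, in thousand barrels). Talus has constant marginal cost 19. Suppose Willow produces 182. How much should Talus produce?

With the rival's output fixed at 182, Talus's profit is π_T = (313 - (1/2)·182 - (1/2)q_T)q_T - (19q_T) = (222 - (1/2)q_T)q_T - (19q_T).
∂π_T/∂q_T = 203 - q_T = 0, so q_T = 203.

203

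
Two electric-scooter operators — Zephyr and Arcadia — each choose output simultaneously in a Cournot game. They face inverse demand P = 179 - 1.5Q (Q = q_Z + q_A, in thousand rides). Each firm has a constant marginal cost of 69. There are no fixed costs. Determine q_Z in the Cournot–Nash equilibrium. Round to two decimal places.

A representative firm's profit is π_i = q_i(179 - 1.5Q) - 69q_i.
Setting ∂π_i/∂q_i = 0 with rivals' quantities fixed: 110 - 3q_i - (3/2)q_j = 0.
By symmetry each firm produces the same amount; substituting q_j = q_i yields q_i = 110/(9/2) = 220/9.

24.44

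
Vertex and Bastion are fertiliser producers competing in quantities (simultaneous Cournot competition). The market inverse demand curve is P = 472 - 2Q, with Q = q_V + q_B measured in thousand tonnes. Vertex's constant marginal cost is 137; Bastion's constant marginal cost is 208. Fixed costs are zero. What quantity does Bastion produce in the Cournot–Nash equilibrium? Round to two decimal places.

Vertex's profit: π_V = (472 - 2Q)q_V - (137q_V). Setting ∂π_V/∂q_V = 0: 335 - 4q_V - 2(q_B) = 0.
Bastion's first-order condition: 264 - 4q_B - 2(q_V) = 0.
So q_V = (335 - 2q_B)/4 and q_B = (264 - 2q_V)/4.
Substituting one into the other gives q_V = 203/3 and q_B = 193/6.

32.17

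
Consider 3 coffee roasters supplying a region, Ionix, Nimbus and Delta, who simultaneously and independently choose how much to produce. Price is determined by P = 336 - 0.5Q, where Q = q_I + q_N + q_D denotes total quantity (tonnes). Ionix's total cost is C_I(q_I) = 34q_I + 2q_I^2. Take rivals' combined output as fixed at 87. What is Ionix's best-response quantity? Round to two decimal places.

With rivals' combined output fixed at 87, Ionix's profit is π_I = (336 - (1/2)·87 - (1/2)q_I)q_I - (34q_I + 2q_I²) = (585/2 - (1/2)q_I)q_I - (34q_I + 2q_I²).
∂π_I/∂q_I = 517/2 - 5q_I = 0, so q_I = 517/10.

51.70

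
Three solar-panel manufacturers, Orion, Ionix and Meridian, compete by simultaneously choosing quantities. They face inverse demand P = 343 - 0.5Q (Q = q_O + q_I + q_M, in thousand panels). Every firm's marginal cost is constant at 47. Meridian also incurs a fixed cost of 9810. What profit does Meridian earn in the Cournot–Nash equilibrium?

Each firm earns π_i = (343 - 0.5Q)q_i - 47q_i.
Setting ∂π_i/∂q_i = 0 with rivals' quantities fixed: 296 - q_i - (1/2)·Σ_{j≠i} q_j = 0.
By symmetry each firm produces the same amount; substituting Σ_{j≠i} q_j = 2q_i yields q_i = 296/2 = 148.
Price P = 343 - (1/2)·444 = 121.
Meridian's profit: (121 - 47)·148 - 9810 = 1142.

1142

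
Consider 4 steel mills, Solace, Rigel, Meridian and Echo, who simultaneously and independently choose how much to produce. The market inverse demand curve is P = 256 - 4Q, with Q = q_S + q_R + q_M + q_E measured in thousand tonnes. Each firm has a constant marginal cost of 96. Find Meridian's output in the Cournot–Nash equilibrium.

8

Each firm earns π_i = (256 - 4Q)q_i - 96q_i.
First-order condition (treating rivals' output as given): 160 - 8q_i - 4·Σ_{j≠i} q_j = 0.
By symmetry each firm produces the same amount; substituting Σ_{j≠i} q_j = 3q_i yields q_i = 160/20 = 8.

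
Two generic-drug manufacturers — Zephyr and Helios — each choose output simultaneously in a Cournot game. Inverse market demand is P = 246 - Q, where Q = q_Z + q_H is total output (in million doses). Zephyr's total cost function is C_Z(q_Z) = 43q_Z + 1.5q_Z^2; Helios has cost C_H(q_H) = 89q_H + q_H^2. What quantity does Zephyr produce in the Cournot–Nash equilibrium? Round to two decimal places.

34.47

Zephyr's profit: π_Z = (246 - Q)q_Z - (43q_Z + (3/2)q_Z²). Setting ∂π_Z/∂q_Z = 0: 203 - 5q_Z - (q_H) = 0.
Helios's first-order condition: 157 - 4q_H - (q_Z) = 0.
Best responses: q_Z = (203 - q_H)/5, q_H = (157 - q_Z)/4.
Substituting one into the other gives q_Z = 655/19 and q_H = 582/19.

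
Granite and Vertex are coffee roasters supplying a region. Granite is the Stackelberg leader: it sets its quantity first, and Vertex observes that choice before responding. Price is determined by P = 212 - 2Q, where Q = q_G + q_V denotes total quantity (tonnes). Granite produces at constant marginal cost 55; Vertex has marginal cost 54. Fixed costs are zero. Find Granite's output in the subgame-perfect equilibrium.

The follower Vertex best-responds to any q_G: π_V = (212 - 2Q)q_V - 54q_V.
∂π_V/∂q_V = 158 - 2q_G - 4q_V = 0 gives the reaction function q_V = (158 - 2q_G)/4.
The leader anticipates this reaction. Substituting into P = 212 - 2Q gives P = 133 - q_G, so π_G = (133 - q_G)q_G - 55q_G.
Maximising: ∂π_G/∂q_G = 78 - 2q_G = 0, giving q_G = 39.
Then q_V = (158 - 2·39)/4 = 20.

39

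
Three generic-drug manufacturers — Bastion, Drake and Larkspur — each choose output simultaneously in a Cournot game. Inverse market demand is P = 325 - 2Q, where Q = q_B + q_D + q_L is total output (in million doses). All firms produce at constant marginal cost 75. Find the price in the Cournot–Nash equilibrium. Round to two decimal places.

A representative firm's profit is π_i = q_i(325 - 2Q) - 75q_i.
Setting ∂π_i/∂q_i = 0 with rivals' quantities fixed: 250 - 4q_i - 2·Σ_{j≠i} q_j = 0.
By symmetry each firm produces the same amount; substituting Σ_{j≠i} q_j = 2q_i yields q_i = 250/8 = 125/4.
Total output Q = 375/4, so price P = 325 - 2·(375/4) = 275/2.

137.50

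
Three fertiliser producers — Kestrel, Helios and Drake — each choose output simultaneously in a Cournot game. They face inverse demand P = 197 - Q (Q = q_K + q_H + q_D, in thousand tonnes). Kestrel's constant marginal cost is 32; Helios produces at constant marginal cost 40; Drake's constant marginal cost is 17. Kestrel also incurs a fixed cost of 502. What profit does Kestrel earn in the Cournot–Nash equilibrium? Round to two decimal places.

Kestrel's profit: π_K = (197 - Q)q_K - (32q_K). Setting ∂π_K/∂q_K = 0: 165 - 2q_K - (q_H + q_D) = 0.
Helios's profit: π_H = (197 - Q)q_H - (40q_H). Setting ∂π_H/∂q_H = 0: 157 - 2q_H - (q_K + q_D) = 0.
Drake's profit: π_D = (197 - Q)q_D - (17q_D). Setting ∂π_D/∂q_D = 0: 180 - 2q_D - (q_K + q_H) = 0.
Adding the 3 first-order conditions: 502 − 4Q = 0, so Q = 251/2.
Back-substituting: q_K = (165 − 251/2) = 79/2, q_H = (157 − 251/2) = 63/2, q_D = (180 − 251/2) = 109/2.
Price P = 197 - 251/2 = 143/2.
Kestrel's profit: (143/2 - 32)·(79/2) - 502 = 1058.2500.

1058.25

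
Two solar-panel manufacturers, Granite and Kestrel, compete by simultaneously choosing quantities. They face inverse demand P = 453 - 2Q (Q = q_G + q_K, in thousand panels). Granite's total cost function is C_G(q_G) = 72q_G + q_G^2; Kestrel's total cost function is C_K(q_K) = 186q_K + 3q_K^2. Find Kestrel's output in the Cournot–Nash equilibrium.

15

Granite's profit: π_G = (453 - 2Q)q_G - (72q_G + q_G²). Setting ∂π_G/∂q_G = 0: 381 - 6q_G - 2(q_K) = 0.
Kestrel's profit: π_K = (453 - 2Q)q_K - (186q_K + 3q_K²). Setting ∂π_K/∂q_K = 0: 267 - 10q_K - 2(q_G) = 0.
Rearranging gives the reaction functions q_G = (381 - 2q_K)/6 and q_K = (267 - 2q_G)/10.
Solving the pair: q_G = 117/2, q_K = 15.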